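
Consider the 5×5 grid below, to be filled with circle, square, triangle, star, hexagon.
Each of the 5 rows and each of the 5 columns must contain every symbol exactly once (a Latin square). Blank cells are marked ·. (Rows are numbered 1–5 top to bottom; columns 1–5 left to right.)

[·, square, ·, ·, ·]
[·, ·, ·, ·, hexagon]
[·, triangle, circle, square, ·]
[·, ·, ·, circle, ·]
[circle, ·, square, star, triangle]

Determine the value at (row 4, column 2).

star

Row 2, column 4: row 2 has {hexagon} and column 4 has {circle, square, star}, leaving only triangle.
Row 1, column 4: row 1 has {square} and column 4 has {circle, square, triangle, star}, leaving only hexagon.
Row 2, column 3: row 2 has {triangle, hexagon} and column 3 has {circle, square}, leaving only star.
Row 1, column 3: row 1 has {square, hexagon} and column 3 has {circle, square, star}, leaving only triangle.
Row 1, column 1: row 1 has {square, triangle, hexagon} and column 1 has {circle}, leaving only star.
Row 1, column 5: row 1 has {square, triangle, star, hexagon} and column 5 has {triangle, hexagon}, leaving only circle.
Row 2, column 1: row 2 has {triangle, star, hexagon} and column 1 has {circle, star}, leaving only square.
Row 2, column 2: row 2 has {square, triangle, star, hexagon} and column 2 has {square, triangle}, leaving only circle.
Row 3, column 1: row 3 has {circle, square, triangle} and column 1 has {circle, square, star}, leaving only hexagon.
Row 3, column 5: row 3 has {circle, square, triangle, hexagon} and column 5 has {circle, triangle, hexagon}, leaving only star.
Row 4, column 1: row 4 has {circle} and column 1 has {circle, square, star, hexagon}, leaving only triangle.
Row 4, column 3: row 4 has {circle, triangle} and column 3 has {circle, square, triangle, star}, leaving only hexagon.
Row 4 already has {circle, triangle, hexagon} and column 2 already has {circle, square, triangle}, so row 4, column 2 must be star.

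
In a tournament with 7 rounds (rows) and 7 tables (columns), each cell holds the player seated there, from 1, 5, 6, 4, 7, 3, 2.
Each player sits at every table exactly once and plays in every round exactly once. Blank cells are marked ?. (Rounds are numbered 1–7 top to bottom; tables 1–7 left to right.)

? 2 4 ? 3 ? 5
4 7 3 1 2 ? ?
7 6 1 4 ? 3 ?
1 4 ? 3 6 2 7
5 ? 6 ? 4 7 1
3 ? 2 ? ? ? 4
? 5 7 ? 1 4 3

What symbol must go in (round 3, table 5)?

5

Round 3 already has {1, 6, 4, 7, 3} and table 5 already has {1, 6, 4, 3, 2}, so round 3, table 5 must be 5.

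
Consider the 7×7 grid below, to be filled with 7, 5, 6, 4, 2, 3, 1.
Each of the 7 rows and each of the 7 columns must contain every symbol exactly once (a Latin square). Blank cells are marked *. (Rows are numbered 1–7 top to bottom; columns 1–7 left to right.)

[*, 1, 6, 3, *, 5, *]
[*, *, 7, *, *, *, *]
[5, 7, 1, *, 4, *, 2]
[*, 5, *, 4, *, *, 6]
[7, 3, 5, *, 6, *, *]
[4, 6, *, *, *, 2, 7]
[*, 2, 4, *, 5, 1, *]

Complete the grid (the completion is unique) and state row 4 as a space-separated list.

1 5 2 4 3 7 6

Row 1, column 1: row 1 has {5, 6, 3, 1} and column 1 has {7, 5, 4}, leaving only 2.
Row 1, column 5: row 1 has {5, 6, 2, 3, 1} and column 5 has {5, 6, 4}, leaving only 7.
Row 1, column 7: row 1 has {7, 5, 6, 2, 3, 1} and column 7 has {7, 6, 2}, leaving only 4.
Row 2, column 2: row 2 has {7} and column 2 has {7, 5, 6, 2, 3, 1}, leaving only 4.
Row 3, column 4: row 3 has {7, 5, 4, 2, 1} and column 4 has {4, 3}, leaving only 6.
Row 3, column 6: row 3 has {7, 5, 6, 4, 2, 1} and column 6 has {5, 2, 1}, leaving only 3.
Row 4, column 6: row 4 has {5, 6, 4} and column 6 has {5, 2, 3, 1}, leaving only 7.
Row 2, column 6: row 2 has {7, 4} and column 6 has {7, 5, 2, 3, 1}, leaving only 6.
Row 5, column 6: row 5 has {7, 5, 6, 3} and column 6 has {7, 5, 6, 2, 3, 1}, leaving only 4.
Row 5, column 7: row 5 has {7, 5, 6, 4, 3} and column 7 has {7, 6, 4, 2}, leaving only 1.
Row 5, column 4: row 5 has {7, 5, 6, 4, 3, 1} and column 4 has {6, 4, 3}, leaving only 2.
Row 6, column 3: row 6 has {7, 6, 4, 2} and column 3 has {7, 5, 6, 4, 1}, leaving only 3.
Row 4, column 3: row 4 has {7, 5, 6, 4} and column 3 has {7, 5, 6, 4, 3, 1}, leaving only 2.
Row 6, column 5: row 6 has {7, 6, 4, 2, 3} and column 5 has {7, 5, 6, 4}, leaving only 1.
Row 4, column 5: row 4 has {7, 5, 6, 4, 2} and column 5 has {7, 5, 6, 4, 1}, leaving only 3.
Row 4, column 1: row 4 has {7, 5, 6, 4, 2, 3} and column 1 has {7, 5, 4, 2}, leaving only 1.
So row 4 reads: 1 5 2 4 3 7 6.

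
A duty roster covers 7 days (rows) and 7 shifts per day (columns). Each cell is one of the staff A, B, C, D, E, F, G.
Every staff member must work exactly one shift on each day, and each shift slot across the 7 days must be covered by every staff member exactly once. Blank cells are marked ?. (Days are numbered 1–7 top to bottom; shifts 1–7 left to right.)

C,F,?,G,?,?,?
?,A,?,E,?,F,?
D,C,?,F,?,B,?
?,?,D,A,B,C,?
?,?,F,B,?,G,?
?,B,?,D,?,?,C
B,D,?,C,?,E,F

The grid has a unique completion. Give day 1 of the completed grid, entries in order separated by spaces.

Day 2, shift 1: day 2 has {A, E, F} and shift 1 has {B, C, D}, leaving only G.
Day 5, shift 2: day 5 has {B, F, G} and shift 2 has {A, B, C, D, F}, leaving only E.
Day 4, shift 2: day 4 has {A, B, C, D} and shift 2 has {A, B, C, D, E, F}, leaving only G.
Day 4, shift 7: day 4 has {A, B, C, D, G} and shift 7 has {C, F}, leaving only E.
Day 4, shift 1: day 4 has {A, B, C, D, E, G} and shift 1 has {B, C, D, G}, leaving only F.
Day 5, shift 1: day 5 has {B, E, F, G} and shift 1 has {B, C, D, F, G}, leaving only A.
Day 5, shift 7: day 5 has {A, B, E, F, G} and shift 7 has {C, E, F}, leaving only D.
Day 2, shift 7: day 2 has {A, E, F, G} and shift 7 has {C, D, E, F}, leaving only B.
Day 1, shift 7: day 1 has {C, F, G} and shift 7 has {B, C, D, E, F}, leaving only A.
Day 1, shift 6: day 1 has {A, C, F, G} and shift 6 has {B, C, E, F, G}, leaving only D.
Day 1, shift 5: day 1 has {A, C, D, F, G} and shift 5 has {B}, leaving only E.
Day 1, shift 3: day 1 has {A, C, D, E, F, G} and shift 3 has {D, F}, leaving only B.
So day 1 reads: C F B G E D A.

C F B G E D A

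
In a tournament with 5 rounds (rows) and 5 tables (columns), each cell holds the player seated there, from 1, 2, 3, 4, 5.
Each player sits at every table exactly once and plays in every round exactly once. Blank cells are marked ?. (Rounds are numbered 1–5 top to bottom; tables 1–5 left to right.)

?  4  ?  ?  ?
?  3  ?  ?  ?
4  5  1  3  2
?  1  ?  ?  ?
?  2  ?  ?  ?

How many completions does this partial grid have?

56

Round 1, table 1: eliminating its round and table leaves {1, 2, 3, 5}.
Round 1, table 3: eliminating its round and table leaves {2, 3, 5}.
Round 1, table 4: eliminating its round and table leaves {1, 2, 5}.
Round 1, table 5: eliminating its round and table leaves {1, 3, 5}.
Round 2, table 1: eliminating its round and table leaves {1, 2, 5}.
Round 2, table 3: eliminating its round and table leaves {2, 4, 5}.
Round 2, table 4: eliminating its round and table leaves {1, 2, 4, 5}.
Round 2, table 5: eliminating its round and table leaves {1, 4, 5}.
Round 4, table 1: eliminating its round and table leaves {2, 3, 5}.
Round 4, table 3: eliminating its round and table leaves {2, 3, 4, 5}.
Round 4, table 4: eliminating its round and table leaves {2, 4, 5}.
Round 4, table 5: eliminating its round and table leaves {3, 4, 5}.
Round 5, table 1: eliminating its round and table leaves {1, 3, 5}.
Round 5, table 3: eliminating its round and table leaves {3, 4, 5}.
Round 5, table 4: eliminating its round and table leaves {1, 4, 5}.
Round 5, table 5: eliminating its round and table leaves {1, 3, 4, 5}.
Enumerating the assignments across these blanks that avoid any round or table repeat gives 56 completions.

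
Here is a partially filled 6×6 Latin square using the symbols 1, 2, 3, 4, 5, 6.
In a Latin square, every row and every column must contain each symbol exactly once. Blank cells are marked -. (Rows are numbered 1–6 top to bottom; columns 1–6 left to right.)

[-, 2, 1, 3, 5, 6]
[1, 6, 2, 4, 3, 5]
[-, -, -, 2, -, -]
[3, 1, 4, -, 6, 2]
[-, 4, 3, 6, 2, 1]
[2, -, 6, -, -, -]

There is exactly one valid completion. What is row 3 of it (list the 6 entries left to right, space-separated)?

Row 3, column 3: row 3 has {2} and column 3 has {1, 2, 3, 4, 6}, leaving only 5.
Row 3, column 2: row 3 has {2, 5} and column 2 has {1, 2, 4, 6}, leaving only 3.
Row 3, column 6: row 3 has {2, 3, 5} and column 6 has {1, 2, 5, 6}, leaving only 4.
Row 3, column 1: row 3 has {2, 3, 4, 5} and column 1 has {1, 2, 3}, leaving only 6.
Row 3, column 5: row 3 has {2, 3, 4, 5, 6} and column 5 has {2, 3, 5, 6}, leaving only 1.
So row 3 reads: 6 3 5 2 1 4.

6 3 5 2 1 4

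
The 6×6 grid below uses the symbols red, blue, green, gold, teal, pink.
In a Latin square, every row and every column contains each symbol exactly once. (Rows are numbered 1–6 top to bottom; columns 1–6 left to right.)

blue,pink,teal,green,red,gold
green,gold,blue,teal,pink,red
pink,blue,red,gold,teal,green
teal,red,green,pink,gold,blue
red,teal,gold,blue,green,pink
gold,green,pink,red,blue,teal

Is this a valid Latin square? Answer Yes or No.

Each row is a permutation of the 6 symbols, and so is each column.

Yes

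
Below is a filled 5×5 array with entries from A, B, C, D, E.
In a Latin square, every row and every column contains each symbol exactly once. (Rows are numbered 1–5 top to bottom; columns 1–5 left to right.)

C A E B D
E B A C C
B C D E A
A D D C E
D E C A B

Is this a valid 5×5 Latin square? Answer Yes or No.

No

Row 4 contains D twice (at columns 2 and 3); row 2 is also not a permutation.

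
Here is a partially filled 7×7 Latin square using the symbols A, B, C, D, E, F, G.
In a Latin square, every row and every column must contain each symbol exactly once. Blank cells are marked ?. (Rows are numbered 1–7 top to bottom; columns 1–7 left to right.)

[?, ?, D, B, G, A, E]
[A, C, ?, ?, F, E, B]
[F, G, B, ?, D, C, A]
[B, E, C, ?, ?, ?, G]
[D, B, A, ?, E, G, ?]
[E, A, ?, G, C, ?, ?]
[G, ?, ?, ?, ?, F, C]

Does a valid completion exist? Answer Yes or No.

Yes

No row or column among the givens repeats a symbol, and propagating forced cells runs into no contradiction.
One valid completion exists (for instance, C F D B G A E / A C G D F E B / F G B E D C A / B E C F A D G / D B A C E G F / E A F G C B D / G D E A B F C).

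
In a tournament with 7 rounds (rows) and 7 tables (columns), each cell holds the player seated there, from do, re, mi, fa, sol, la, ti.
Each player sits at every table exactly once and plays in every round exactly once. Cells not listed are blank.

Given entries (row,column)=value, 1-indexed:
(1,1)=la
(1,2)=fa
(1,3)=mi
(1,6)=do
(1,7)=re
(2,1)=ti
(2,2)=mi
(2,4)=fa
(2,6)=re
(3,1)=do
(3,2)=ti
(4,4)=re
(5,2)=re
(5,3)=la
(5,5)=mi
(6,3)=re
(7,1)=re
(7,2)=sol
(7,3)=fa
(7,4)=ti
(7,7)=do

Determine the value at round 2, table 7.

Round 1, table 4: round 1 has {do, re, mi, fa, la} and table 4 has {re, fa, ti}, leaving only sol.
Round 1, table 5: round 1 has {do, re, mi, fa, sol, la} and table 5 has {mi}, leaving only ti.
Round 3, table 3: round 3 has {do, ti} and table 3 has {re, mi, fa, la}, leaving only sol.
Round 2, table 3: round 2 has {re, mi, fa, ti} and table 3 has {re, mi, fa, sol, la}, leaving only do.
Round 4, table 3: round 4 has {re} and table 3 has {do, re, mi, fa, sol, la}, leaving only ti.
Round 5, table 4: round 5 has {re, mi, la} and table 4 has {re, fa, sol, ti}, leaving only do.
Round 7, table 5: round 7 has {do, re, fa, sol, ti} and table 5 has {mi, ti}, leaving only la.
Round 2, table 5: round 2 has {do, re, mi, fa, ti} and table 5 has {mi, la, ti}, leaving only sol.
Round 2 already has {do, re, mi, fa, sol, ti} and table 7 already has {do, re}, so round 2, table 7 must be la.

la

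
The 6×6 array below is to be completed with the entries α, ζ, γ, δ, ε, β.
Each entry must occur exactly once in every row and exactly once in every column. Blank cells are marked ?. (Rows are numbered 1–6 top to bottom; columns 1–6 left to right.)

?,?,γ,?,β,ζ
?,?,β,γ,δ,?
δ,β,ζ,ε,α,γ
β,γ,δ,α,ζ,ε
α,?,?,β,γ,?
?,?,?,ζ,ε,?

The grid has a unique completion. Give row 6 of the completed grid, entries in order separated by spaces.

γ δ α ζ ε β

Row 6, column 1: row 6 has {ζ, ε} and column 1 has {α, δ, β}, leaving only γ.
Row 6, column 3: row 6 has {ζ, γ, ε} and column 3 has {ζ, γ, δ, β}, leaving only α.
Row 6, column 2: row 6 has {α, ζ, γ, ε} and column 2 has {γ, β}, leaving only δ.
Row 6, column 6: row 6 has {α, ζ, γ, δ, ε} and column 6 has {ζ, γ, ε}, leaving only β.
So row 6 reads: γ δ α ζ ε β.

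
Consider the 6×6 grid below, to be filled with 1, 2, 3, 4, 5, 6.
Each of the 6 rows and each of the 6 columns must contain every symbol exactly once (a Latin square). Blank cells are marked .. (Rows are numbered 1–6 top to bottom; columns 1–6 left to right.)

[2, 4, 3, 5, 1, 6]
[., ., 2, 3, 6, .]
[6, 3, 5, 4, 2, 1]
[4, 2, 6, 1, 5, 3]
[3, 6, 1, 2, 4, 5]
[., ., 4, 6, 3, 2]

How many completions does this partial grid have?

2

Row 2, column 1: eliminating its row and column leaves {1, 5}.
Row 2, column 2: eliminating its row and column leaves {1, 5}.
Row 2, column 6: eliminating its row and column leaves {4}.
Row 6, column 1: eliminating its row and column leaves {1, 5}.
Row 6, column 2: eliminating its row and column leaves {1, 5}.
Enumerating the assignments across these blanks that avoid any row or column repeat gives 2 completions.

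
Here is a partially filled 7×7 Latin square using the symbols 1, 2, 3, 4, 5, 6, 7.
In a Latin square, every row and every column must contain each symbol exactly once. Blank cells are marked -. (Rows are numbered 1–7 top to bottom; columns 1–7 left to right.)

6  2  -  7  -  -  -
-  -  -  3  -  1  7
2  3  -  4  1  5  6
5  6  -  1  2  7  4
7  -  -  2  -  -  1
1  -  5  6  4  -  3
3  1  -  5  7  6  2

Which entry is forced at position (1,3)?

1

Row 1, column 7: row 1 has {2, 6, 7} and column 7 has {1, 2, 3, 4, 6, 7}, leaving only 5.
Row 1, column 5: row 1 has {2, 5, 6, 7} and column 5 has {1, 2, 4, 7}, leaving only 3.
Row 1, column 6: row 1 has {2, 3, 5, 6, 7} and column 6 has {1, 5, 6, 7}, leaving only 4.
Row 1 already has {2, 3, 4, 5, 6, 7} and column 3 already has {5}, so row 1, column 3 must be 1.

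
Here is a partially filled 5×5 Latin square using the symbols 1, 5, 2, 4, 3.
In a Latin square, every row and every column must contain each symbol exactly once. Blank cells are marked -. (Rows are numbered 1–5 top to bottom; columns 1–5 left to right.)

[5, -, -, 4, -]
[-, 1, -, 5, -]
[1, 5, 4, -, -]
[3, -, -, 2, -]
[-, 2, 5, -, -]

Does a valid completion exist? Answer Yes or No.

Yes

No row or column among the givens repeats a symbol, and propagating forced cells runs into no contradiction.
One valid completion exists (for instance, 5 3 2 4 1 / 2 1 3 5 4 / 1 5 4 3 2 / 3 4 1 2 5 / 4 2 5 1 3).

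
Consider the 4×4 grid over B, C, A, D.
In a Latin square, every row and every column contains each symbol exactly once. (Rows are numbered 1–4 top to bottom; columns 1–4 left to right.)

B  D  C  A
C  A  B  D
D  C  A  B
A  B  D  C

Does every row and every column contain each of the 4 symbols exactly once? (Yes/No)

Yes

Each row is a permutation of the 4 symbols, and so is each column.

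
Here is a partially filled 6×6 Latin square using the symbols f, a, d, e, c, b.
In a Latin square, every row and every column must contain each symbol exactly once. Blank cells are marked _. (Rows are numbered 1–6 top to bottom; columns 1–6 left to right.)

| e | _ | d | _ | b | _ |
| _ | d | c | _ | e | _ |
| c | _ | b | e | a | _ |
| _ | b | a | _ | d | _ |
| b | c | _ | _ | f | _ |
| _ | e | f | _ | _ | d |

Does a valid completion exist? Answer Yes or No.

Row 3, column 2: row 3 has {a, e, c, b} and column 2 has {d, e, c, b}, so it must be f.
Now row 3, column 6: row 3 together with column 6 already contain {f, a, d, e, c, b} — every symbol — so nothing can go there. The grid has no valid completion.

No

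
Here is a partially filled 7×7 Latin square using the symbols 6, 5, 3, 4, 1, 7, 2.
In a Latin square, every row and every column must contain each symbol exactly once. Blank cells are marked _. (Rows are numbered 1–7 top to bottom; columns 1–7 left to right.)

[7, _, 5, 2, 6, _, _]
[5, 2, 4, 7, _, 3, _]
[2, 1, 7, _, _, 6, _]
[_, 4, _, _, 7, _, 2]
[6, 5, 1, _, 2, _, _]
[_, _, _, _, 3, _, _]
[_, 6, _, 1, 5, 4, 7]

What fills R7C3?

Row 1, column 2: row 1 has {6, 5, 7, 2} and column 2 has {6, 5, 4, 1, 2}, leaving only 3.
Row 1, column 6: row 1 has {6, 5, 3, 7, 2} and column 6 has {6, 3, 4}, leaving only 1.
Row 1, column 7: row 1 has {6, 5, 3, 1, 7, 2} and column 7 has {7, 2}, leaving only 4.
Row 2, column 5: row 2 has {5, 3, 4, 7, 2} and column 5 has {6, 5, 3, 7, 2}, leaving only 1.
Row 2, column 7: row 2 has {5, 3, 4, 1, 7, 2} and column 7 has {4, 7, 2}, leaving only 6.
Row 3, column 5: row 3 has {6, 1, 7, 2} and column 5 has {6, 5, 3, 1, 7, 2}, leaving only 4.
Row 4, column 6: row 4 has {4, 7, 2} and column 6 has {6, 3, 4, 1}, leaving only 5.
Row 5, column 6: row 5 has {6, 5, 1, 2} and column 6 has {6, 5, 3, 4, 1}, leaving only 7.
Row 5, column 7: row 5 has {6, 5, 1, 7, 2} and column 7 has {6, 4, 7, 2}, leaving only 3.
Row 3, column 7: row 3 has {6, 4, 1, 7, 2} and column 7 has {6, 3, 4, 7, 2}, leaving only 5.
Row 3, column 4: row 3 has {6, 5, 4, 1, 7, 2} and column 4 has {1, 7, 2}, leaving only 3.
Row 4, column 4: row 4 has {5, 4, 7, 2} and column 4 has {3, 1, 7, 2}, leaving only 6.
Row 4, column 3: row 4 has {6, 5, 4, 7, 2} and column 3 has {5, 4, 1, 7}, leaving only 3.
Row 7 already has {6, 5, 4, 1, 7} and column 3 already has {5, 3, 4, 1, 7}, so row 7, column 3 must be 2.

2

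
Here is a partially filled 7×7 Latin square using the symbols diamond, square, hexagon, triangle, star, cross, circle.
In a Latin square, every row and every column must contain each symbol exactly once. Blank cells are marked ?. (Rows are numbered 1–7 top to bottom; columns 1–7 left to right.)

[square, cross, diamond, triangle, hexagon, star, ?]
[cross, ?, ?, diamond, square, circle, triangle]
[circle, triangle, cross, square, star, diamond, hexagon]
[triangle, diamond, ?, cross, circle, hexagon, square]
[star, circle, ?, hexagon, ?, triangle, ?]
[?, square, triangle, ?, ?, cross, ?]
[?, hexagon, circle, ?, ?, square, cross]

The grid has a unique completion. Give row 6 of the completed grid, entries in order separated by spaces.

hexagon square triangle circle diamond cross star

Row 6, column 5: row 6 has {square, triangle, cross} and column 5 has {square, hexagon, star, circle}, leaving only diamond.
Row 6, column 1: row 6 has {diamond, square, triangle, cross} and column 1 has {square, triangle, star, cross, circle}, leaving only hexagon.
Row 1, column 7: row 1 has {diamond, square, hexagon, triangle, star, cross} and column 7 has {square, hexagon, triangle, cross}, leaving only circle.
Row 6, column 7: row 6 has {diamond, square, hexagon, triangle, cross} and column 7 has {square, hexagon, triangle, cross, circle}, leaving only star.
Row 6, column 4: row 6 has {diamond, square, hexagon, triangle, star, cross} and column 4 has {diamond, square, hexagon, triangle, cross}, leaving only circle.
So row 6 reads: hexagon square triangle circle diamond cross star.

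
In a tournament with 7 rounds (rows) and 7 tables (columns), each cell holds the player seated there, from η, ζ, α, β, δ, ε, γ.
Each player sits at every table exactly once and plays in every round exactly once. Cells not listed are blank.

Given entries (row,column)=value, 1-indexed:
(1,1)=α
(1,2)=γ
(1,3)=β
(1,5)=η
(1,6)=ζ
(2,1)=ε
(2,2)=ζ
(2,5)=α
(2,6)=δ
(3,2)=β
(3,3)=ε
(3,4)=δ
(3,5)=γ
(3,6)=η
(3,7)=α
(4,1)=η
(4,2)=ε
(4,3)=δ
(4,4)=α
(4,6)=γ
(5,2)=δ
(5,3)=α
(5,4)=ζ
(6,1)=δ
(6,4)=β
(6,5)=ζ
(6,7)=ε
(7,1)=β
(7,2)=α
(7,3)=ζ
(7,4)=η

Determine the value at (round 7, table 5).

Round 1, table 4: round 1 has {η, ζ, α, β, γ} and table 4 has {η, ζ, α, β, δ}, leaving only ε.
Round 1, table 7: round 1 has {η, ζ, α, β, ε, γ} and table 7 has {α, ε}, leaving only δ.
Round 2, table 4: round 2 has {ζ, α, δ, ε} and table 4 has {η, ζ, α, β, δ, ε}, leaving only γ.
Round 2, table 3: round 2 has {ζ, α, δ, ε, γ} and table 3 has {ζ, α, β, δ, ε}, leaving only η.
Round 2, table 7: round 2 has {η, ζ, α, δ, ε, γ} and table 7 has {α, δ, ε}, leaving only β.
Round 3, table 1: round 3 has {η, α, β, δ, ε, γ} and table 1 has {η, α, β, δ, ε}, leaving only ζ.
Round 4, table 5: round 4 has {η, α, δ, ε, γ} and table 5 has {η, ζ, α, γ}, leaving only β.
Round 4, table 7: round 4 has {η, α, β, δ, ε, γ} and table 7 has {α, β, δ, ε}, leaving only ζ.
Round 5, table 1: round 5 has {ζ, α, δ} and table 1 has {η, ζ, α, β, δ, ε}, leaving only γ.
Round 5, table 5: round 5 has {ζ, α, δ, γ} and table 5 has {η, ζ, α, β, γ}, leaving only ε.
Round 7 already has {η, ζ, α, β} and table 5 already has {η, ζ, α, β, ε, γ}, so round 7, table 5 must be δ.

δ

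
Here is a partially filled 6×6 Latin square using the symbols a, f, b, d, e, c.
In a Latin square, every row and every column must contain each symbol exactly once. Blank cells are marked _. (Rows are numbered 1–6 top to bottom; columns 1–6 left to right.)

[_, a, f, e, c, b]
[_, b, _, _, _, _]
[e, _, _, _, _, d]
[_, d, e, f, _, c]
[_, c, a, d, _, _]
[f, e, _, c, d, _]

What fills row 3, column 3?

c

Row 1, column 1: row 1 has {a, f, b, e, c} and column 1 has {f, e}, leaving only d.
Row 2, column 4: row 2 has {b} and column 4 has {f, d, e, c}, leaving only a.
Row 2, column 1: row 2 has {a, b} and column 1 has {f, d, e}, leaving only c.
Row 2, column 3: row 2 has {a, b, c} and column 3 has {a, f, e}, leaving only d.
Row 3, column 2: row 3 has {d, e} and column 2 has {a, b, d, e, c}, leaving only f.
Row 3, column 4: row 3 has {f, d, e} and column 4 has {a, f, d, e, c}, leaving only b.
Row 3 already has {f, b, d, e} and column 3 already has {a, f, d, e}, so row 3, column 3 must be c.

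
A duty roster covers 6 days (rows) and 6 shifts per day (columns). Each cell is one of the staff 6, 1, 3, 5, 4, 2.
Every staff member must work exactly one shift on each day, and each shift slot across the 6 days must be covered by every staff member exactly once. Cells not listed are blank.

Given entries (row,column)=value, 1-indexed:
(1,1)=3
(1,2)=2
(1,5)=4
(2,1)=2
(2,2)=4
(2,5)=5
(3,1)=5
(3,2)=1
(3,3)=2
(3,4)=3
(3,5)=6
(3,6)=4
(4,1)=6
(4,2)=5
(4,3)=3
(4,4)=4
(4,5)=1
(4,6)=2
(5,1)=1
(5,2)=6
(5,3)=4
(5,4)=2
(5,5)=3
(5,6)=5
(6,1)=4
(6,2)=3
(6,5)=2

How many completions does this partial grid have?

4

Day 1, shift 3: eliminating its day and shift leaves {6, 1, 5}.
Day 1, shift 4: eliminating its day and shift leaves {6, 1, 5}.
Day 1, shift 6: eliminating its day and shift leaves {6, 1}.
Day 2, shift 3: eliminating its day and shift leaves {6, 1}.
Day 2, shift 4: eliminating its day and shift leaves {6, 1}.
Day 2, shift 6: eliminating its day and shift leaves {6, 1, 3}.
Day 6, shift 3: eliminating its day and shift leaves {6, 1, 5}.
Day 6, shift 4: eliminating its day and shift leaves {6, 1, 5}.
Day 6, shift 6: eliminating its day and shift leaves {6, 1}.
Enumerating the assignments across these blanks that avoid any day or shift repeat gives 4 completions.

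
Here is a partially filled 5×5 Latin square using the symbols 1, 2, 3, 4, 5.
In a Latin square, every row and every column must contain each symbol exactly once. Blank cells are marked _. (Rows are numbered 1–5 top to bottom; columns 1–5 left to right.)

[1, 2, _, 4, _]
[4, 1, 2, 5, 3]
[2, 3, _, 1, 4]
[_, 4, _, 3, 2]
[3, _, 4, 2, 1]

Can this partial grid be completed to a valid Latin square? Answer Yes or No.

Yes

No row or column among the givens repeats a symbol, and propagating forced cells runs into no contradiction.
One valid completion exists (for instance, 1 2 3 4 5 / 4 1 2 5 3 / 2 3 5 1 4 / 5 4 1 3 2 / 3 5 4 2 1).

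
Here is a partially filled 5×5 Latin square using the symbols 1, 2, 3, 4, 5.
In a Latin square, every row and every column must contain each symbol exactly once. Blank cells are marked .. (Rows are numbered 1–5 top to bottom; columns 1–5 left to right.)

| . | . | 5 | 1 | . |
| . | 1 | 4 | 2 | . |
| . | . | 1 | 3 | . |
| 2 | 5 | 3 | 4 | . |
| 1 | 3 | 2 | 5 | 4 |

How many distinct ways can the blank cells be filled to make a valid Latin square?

2

Row 1, column 1: eliminating its row and column leaves {3, 4}.
Row 1, column 2: eliminating its row and column leaves {2, 4}.
Row 1, column 5: eliminating its row and column leaves {2, 3}.
Row 2, column 1: eliminating its row and column leaves {3, 5}.
Row 2, column 5: eliminating its row and column leaves {3, 5}.
Row 3, column 1: eliminating its row and column leaves {4, 5}.
Row 3, column 2: eliminating its row and column leaves {2, 4}.
Row 3, column 5: eliminating its row and column leaves {2, 5}.
Row 4, column 5: eliminating its row and column leaves {1}.
Enumerating the assignments across these blanks that avoid any row or column repeat gives 2 completions.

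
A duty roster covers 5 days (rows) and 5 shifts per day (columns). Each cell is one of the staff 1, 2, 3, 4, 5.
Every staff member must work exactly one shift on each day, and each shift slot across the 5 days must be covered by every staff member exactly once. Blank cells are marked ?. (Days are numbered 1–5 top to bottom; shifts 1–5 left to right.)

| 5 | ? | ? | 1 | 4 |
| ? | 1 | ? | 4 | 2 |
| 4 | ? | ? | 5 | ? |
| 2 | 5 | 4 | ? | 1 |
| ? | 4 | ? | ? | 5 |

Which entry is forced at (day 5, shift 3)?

Day 2, shift 1: day 2 has {1, 2, 4} and shift 1 has {2, 4, 5}, leaving only 3.
Day 2, shift 3: day 2 has {1, 2, 3, 4} and shift 3 has {4}, leaving only 5.
Day 3, shift 5: day 3 has {4, 5} and shift 5 has {1, 2, 4, 5}, leaving only 3.
Day 3, shift 2: day 3 has {3, 4, 5} and shift 2 has {1, 4, 5}, leaving only 2.
Day 1, shift 2: day 1 has {1, 4, 5} and shift 2 has {1, 2, 4, 5}, leaving only 3.
Day 1, shift 3: day 1 has {1, 3, 4, 5} and shift 3 has {4, 5}, leaving only 2.
Day 3, shift 3: day 3 has {2, 3, 4, 5} and shift 3 has {2, 4, 5}, leaving only 1.
Day 5 already has {4, 5} and shift 3 already has {1, 2, 4, 5}, so day 5, shift 3 must be 3.

3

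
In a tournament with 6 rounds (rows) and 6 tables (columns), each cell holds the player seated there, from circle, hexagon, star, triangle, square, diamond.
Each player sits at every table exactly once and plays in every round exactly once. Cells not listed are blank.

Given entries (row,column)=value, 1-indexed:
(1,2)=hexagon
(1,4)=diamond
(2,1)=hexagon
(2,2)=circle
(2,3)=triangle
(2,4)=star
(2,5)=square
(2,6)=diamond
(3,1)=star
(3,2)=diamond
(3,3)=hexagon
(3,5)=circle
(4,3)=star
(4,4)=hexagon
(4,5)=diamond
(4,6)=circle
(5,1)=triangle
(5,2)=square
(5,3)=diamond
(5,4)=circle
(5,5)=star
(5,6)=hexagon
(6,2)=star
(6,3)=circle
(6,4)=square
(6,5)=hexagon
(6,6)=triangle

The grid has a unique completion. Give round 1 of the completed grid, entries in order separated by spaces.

Round 1, table 3: round 1 has {hexagon, diamond} and table 3 has {circle, hexagon, star, triangle, diamond}, leaving only square.
Round 1, table 1: round 1 has {hexagon, square, diamond} and table 1 has {hexagon, star, triangle}, leaving only circle.
Round 1, table 5: round 1 has {circle, hexagon, square, diamond} and table 5 has {circle, hexagon, star, square, diamond}, leaving only triangle.
Round 1, table 6: round 1 has {circle, hexagon, triangle, square, diamond} and table 6 has {circle, hexagon, triangle, diamond}, leaving only star.
So round 1 reads: circle hexagon square diamond triangle star.

circle hexagon square diamond triangle star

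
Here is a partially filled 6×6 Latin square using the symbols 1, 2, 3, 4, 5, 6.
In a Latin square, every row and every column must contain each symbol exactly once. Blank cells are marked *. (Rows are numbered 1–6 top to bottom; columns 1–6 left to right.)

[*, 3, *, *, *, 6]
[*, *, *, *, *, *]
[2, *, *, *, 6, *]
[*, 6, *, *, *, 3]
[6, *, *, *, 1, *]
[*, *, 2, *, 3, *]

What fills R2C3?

6

Row 2, column 3 is narrowed to {1, 3, 4, 5, 6}.
If it were 1, propagating the remaining blanks reaches a contradiction.
If it were 3, propagating the remaining blanks reaches a contradiction.
If it were 4, propagating the remaining blanks reaches a contradiction.
If it were 5, propagating the remaining blanks reaches a contradiction.
So row 2, column 3 must be 6.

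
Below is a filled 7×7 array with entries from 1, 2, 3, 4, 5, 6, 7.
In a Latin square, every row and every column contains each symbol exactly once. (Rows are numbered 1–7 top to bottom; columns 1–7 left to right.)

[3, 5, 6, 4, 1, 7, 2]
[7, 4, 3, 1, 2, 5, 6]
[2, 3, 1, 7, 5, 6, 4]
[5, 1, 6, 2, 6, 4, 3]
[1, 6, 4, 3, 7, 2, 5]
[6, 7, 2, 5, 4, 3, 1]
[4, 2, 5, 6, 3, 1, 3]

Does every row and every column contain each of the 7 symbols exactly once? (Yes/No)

Row 7 contains 3 twice (at columns 5 and 7); row 4 is also not a permutation.

No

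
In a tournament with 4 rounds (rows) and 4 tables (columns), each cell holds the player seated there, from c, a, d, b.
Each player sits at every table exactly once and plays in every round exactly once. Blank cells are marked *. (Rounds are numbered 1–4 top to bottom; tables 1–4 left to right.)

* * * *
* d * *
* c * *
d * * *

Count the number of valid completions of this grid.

16

Round 1, table 1: eliminating its round and table leaves {c, a, b}.
Round 1, table 2: eliminating its round and table leaves {a, b}.
Round 1, table 3: eliminating its round and table leaves {c, a, d, b}.
Round 1, table 4: eliminating its round and table leaves {c, a, d, b}.
Round 2, table 1: eliminating its round and table leaves {c, a, b}.
Round 2, table 3: eliminating its round and table leaves {c, a, b}.
Round 2, table 4: eliminating its round and table leaves {c, a, b}.
Round 3, table 1: eliminating its round and table leaves {a, b}.
Round 3, table 3: eliminating its round and table leaves {a, d, b}.
Round 3, table 4: eliminating its round and table leaves {a, d, b}.
Round 4, table 2: eliminating its round and table leaves {a, b}.
Round 4, table 3: eliminating its round and table leaves {c, a, b}.
Round 4, table 4: eliminating its round and table leaves {c, a, b}.
Enumerating the assignments across these blanks that avoid any round or table repeat gives 16 completions.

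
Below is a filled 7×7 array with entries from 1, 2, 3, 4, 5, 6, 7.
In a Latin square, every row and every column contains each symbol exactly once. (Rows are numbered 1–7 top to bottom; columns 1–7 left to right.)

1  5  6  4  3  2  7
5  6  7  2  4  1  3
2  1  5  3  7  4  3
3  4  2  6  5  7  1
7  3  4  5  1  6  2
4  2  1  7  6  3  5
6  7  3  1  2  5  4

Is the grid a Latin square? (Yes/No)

No

Row 3 contains 3 twice (at columns 4 and 7), so it is not a permutation.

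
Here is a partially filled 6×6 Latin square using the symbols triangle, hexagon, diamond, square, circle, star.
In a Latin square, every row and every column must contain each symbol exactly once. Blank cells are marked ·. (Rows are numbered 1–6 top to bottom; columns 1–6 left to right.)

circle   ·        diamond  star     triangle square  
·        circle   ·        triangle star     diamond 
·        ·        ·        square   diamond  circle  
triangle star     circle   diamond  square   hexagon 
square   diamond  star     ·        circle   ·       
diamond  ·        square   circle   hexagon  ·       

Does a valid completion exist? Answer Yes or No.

No

Row 1, column 2: row 1 has {triangle, diamond, square, circle, star} and column 2 has {diamond, circle, star}, so it must be hexagon.
Row 2, column 1: row 2 has {triangle, diamond, circle, star} and column 1 has {triangle, diamond, square, circle}, so it must be hexagon.
Now row 2, column 3: row 2 together with column 3 already contain {triangle, hexagon, diamond, square, circle, star} — every symbol — so nothing can go there. The grid has no valid completion.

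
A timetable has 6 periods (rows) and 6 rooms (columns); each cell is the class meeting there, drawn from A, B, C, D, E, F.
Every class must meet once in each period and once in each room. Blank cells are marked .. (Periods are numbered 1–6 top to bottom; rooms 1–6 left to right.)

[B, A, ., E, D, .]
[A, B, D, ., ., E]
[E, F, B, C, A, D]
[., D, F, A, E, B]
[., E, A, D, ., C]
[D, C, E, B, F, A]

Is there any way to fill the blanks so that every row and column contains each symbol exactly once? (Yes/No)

No period or room among the givens repeats a symbol, and propagating forced cells runs into no contradiction.
One valid completion exists (for instance, B A C E D F / A B D F C E / E F B C A D / C D F A E B / F E A D B C / D C E B F A).

Yes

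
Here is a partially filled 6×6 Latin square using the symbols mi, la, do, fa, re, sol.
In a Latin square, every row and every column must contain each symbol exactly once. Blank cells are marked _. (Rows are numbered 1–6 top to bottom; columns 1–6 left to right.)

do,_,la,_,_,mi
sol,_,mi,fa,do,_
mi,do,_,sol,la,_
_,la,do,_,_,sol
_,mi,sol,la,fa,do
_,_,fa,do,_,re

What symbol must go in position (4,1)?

Row 1, column 4: row 1 has {mi, la, do} and column 4 has {la, do, fa, sol}, leaving only re.
Row 1, column 5: row 1 has {mi, la, do, re} and column 5 has {la, do, fa}, leaving only sol.
Row 1, column 2: row 1 has {mi, la, do, re, sol} and column 2 has {mi, la, do}, leaving only fa.
Row 2, column 2: row 2 has {mi, do, fa, sol} and column 2 has {mi, la, do, fa}, leaving only re.
Row 2, column 6: row 2 has {mi, do, fa, re, sol} and column 6 has {mi, do, re, sol}, leaving only la.
Row 3, column 3: row 3 has {mi, la, do, sol} and column 3 has {mi, la, do, fa, sol}, leaving only re.
Row 3, column 6: row 3 has {mi, la, do, re, sol} and column 6 has {mi, la, do, re, sol}, leaving only fa.
Row 4, column 4: row 4 has {la, do, sol} and column 4 has {la, do, fa, re, sol}, leaving only mi.
Row 4, column 5: row 4 has {mi, la, do, sol} and column 5 has {la, do, fa, sol}, leaving only re.
Row 4 already has {mi, la, do, re, sol} and column 1 already has {mi, do, sol}, so row 4, column 1 must be fa.

fa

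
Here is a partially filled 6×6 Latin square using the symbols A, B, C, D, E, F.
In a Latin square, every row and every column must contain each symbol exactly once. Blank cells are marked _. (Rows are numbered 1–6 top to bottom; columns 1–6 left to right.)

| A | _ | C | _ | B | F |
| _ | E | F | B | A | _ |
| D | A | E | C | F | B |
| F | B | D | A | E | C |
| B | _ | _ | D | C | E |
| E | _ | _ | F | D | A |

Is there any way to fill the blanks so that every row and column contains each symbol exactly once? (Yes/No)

No row or column among the givens repeats a symbol, and propagating forced cells runs into no contradiction.
One valid completion exists (for instance, A D C E B F / C E F B A D / D A E C F B / F B D A E C / B F A D C E / E C B F D A).

Yes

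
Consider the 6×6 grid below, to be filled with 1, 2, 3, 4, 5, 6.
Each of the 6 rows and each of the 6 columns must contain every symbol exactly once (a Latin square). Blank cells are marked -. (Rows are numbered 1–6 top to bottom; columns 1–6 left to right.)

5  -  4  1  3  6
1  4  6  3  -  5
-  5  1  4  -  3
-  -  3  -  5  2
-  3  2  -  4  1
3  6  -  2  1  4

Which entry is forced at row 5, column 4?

5

Row 1, column 2: row 1 has {1, 3, 4, 5, 6} and column 2 has {3, 4, 5, 6}, leaving only 2.
Row 2, column 5: row 2 has {1, 3, 4, 5, 6} and column 5 has {1, 3, 4, 5}, leaving only 2.
Row 3, column 5: row 3 has {1, 3, 4, 5} and column 5 has {1, 2, 3, 4, 5}, leaving only 6.
Row 3, column 1: row 3 has {1, 3, 4, 5, 6} and column 1 has {1, 3, 5}, leaving only 2.
Row 4, column 2: row 4 has {2, 3, 5} and column 2 has {2, 3, 4, 5, 6}, leaving only 1.
Row 4, column 4: row 4 has {1, 2, 3, 5} and column 4 has {1, 2, 3, 4}, leaving only 6.
Row 5 already has {1, 2, 3, 4} and column 4 already has {1, 2, 3, 4, 6}, so row 5, column 4 must be 5.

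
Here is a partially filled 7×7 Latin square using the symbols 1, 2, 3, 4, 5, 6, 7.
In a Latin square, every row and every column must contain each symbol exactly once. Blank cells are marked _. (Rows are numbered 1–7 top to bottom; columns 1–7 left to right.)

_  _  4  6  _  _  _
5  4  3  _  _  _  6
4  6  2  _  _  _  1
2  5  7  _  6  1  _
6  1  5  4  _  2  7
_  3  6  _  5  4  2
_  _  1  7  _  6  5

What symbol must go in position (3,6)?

Row 1, column 7: row 1 has {4, 6} and column 7 has {1, 2, 5, 6, 7}, leaving only 3.
Row 2, column 6: row 2 has {3, 4, 5, 6} and column 6 has {1, 2, 4, 6}, leaving only 7.
Row 1, column 6: row 1 has {3, 4, 6} and column 6 has {1, 2, 4, 6, 7}, leaving only 5.
Row 3 already has {1, 2, 4, 6} and column 6 already has {1, 2, 4, 5, 6, 7}, so row 3, column 6 must be 3.

3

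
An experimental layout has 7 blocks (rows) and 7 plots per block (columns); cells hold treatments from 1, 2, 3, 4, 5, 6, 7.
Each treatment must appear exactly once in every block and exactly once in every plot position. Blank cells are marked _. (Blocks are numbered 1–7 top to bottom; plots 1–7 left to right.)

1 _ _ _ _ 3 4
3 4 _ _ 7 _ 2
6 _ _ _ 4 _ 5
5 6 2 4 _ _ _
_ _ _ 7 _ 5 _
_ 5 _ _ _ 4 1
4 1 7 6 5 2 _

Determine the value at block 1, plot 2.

7

Block 5, plot 1: block 5 has {5, 7} and plot 1 has {1, 3, 4, 5, 6}, leaving only 2.
Block 5, plot 2: block 5 has {2, 5, 7} and plot 2 has {1, 4, 5, 6}, leaving only 3.
Block 5, plot 7: block 5 has {2, 3, 5, 7} and plot 7 has {1, 2, 4, 5}, leaving only 6.
Block 5, plot 5: block 5 has {2, 3, 5, 6, 7} and plot 5 has {4, 5, 7}, leaving only 1.
Block 4, plot 5: block 4 has {2, 4, 5, 6} and plot 5 has {1, 4, 5, 7}, leaving only 3.
Block 4, plot 7: block 4 has {2, 3, 4, 5, 6} and plot 7 has {1, 2, 4, 5, 6}, leaving only 7.
Block 4, plot 6: block 4 has {2, 3, 4, 5, 6, 7} and plot 6 has {2, 3, 4, 5}, leaving only 1.
Block 2, plot 6: block 2 has {2, 3, 4, 7} and plot 6 has {1, 2, 3, 4, 5}, leaving only 6.
Block 3, plot 6: block 3 has {4, 5, 6} and plot 6 has {1, 2, 3, 4, 5, 6}, leaving only 7.
Block 3, plot 2: block 3 has {4, 5, 6, 7} and plot 2 has {1, 3, 4, 5, 6}, leaving only 2.
Block 1 already has {1, 3, 4} and plot 2 already has {1, 2, 3, 4, 5, 6}, so block 1, plot 2 must be 7.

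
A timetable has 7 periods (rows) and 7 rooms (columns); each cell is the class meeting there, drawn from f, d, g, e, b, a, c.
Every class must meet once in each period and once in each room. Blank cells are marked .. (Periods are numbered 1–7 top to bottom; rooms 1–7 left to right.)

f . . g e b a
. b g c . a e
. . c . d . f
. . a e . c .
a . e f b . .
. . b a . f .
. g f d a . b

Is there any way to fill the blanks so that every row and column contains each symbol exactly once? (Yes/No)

No

Period 1, room 3: period 1 has {f, g, e, b, a} and room 3 has {f, g, e, b, a, c}, so it must be d.
Period 1, room 2: period 1 has {f, d, g, e, b, a} and room 2 has {g, b}, so it must be c.
Period 2, room 1: period 2 has {g, e, b, a, c} and room 1 has {f, a}, so it must be d.
Period 2, room 5: period 2 has {d, g, e, b, a, c} and room 5 has {d, e, b, a}, so it must be f.
Period 3, room 4: period 3 has {f, d, c} and room 4 has {f, d, g, e, a, c}, so it must be b.
Period 4, room 5: period 4 has {e, a, c} and room 5 has {f, d, e, b, a}, so it must be g.
Period 4, room 1: period 4 has {g, e, a, c} and room 1 has {f, d, a}, so it must be b.
Period 4, room 7: period 4 has {g, e, b, a, c} and room 7 has {f, e, b, a}, so it must be d.
Period 4, room 2: period 4 has {d, g, e, b, a, c} and room 2 has {g, b, c}, so it must be f.
Period 5, room 2: period 5 has {f, e, b, a} and room 2 has {f, g, b, c}, so it must be d.
Period 5, room 6: period 5 has {f, d, e, b, a} and room 6 has {f, b, a, c}, so it must be g.
Period 3, room 6: period 3 has {f, d, b, c} and room 6 has {f, g, b, a, c}, so it must be e.
Now period 7, room 6: period 7 together with room 6 already contain {f, d, g, e, b, a, c} — every symbol — so nothing can go there. The grid has no valid completion.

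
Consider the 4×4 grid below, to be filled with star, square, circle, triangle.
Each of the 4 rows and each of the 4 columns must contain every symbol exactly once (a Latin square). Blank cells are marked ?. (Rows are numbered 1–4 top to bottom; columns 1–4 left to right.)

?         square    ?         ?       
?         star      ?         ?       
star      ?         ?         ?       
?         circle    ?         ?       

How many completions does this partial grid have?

8

Row 1, column 1: eliminating its row and column leaves {circle, triangle}.
Row 1, column 3: eliminating its row and column leaves {star, circle, triangle}.
Row 1, column 4: eliminating its row and column leaves {star, circle, triangle}.
Row 2, column 1: eliminating its row and column leaves {square, circle, triangle}.
Row 2, column 3: eliminating its row and column leaves {square, circle, triangle}.
Row 2, column 4: eliminating its row and column leaves {square, circle, triangle}.
Row 3, column 2: eliminating its row and column leaves {triangle}.
Row 3, column 3: eliminating its row and column leaves {square, circle, triangle}.
Row 3, column 4: eliminating its row and column leaves {square, circle, triangle}.
Row 4, column 1: eliminating its row and column leaves {square, triangle}.
Row 4, column 3: eliminating its row and column leaves {star, square, triangle}.
Row 4, column 4: eliminating its row and column leaves {star, square, triangle}.
Enumerating the assignments across these blanks that avoid any row or column repeat gives 8 completions.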